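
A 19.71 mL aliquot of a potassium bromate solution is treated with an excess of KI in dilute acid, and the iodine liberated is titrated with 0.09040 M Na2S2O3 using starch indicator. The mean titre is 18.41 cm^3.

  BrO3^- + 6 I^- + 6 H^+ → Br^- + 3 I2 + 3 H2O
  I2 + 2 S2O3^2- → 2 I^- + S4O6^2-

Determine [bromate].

n(S2O3^2-) = 0.01841 × 0.09040 = 1.664 × 10^-3 mol
n(I2) = n(S2O3^2-)/2 = 8.321 × 10^-4 mol
From the 1:3 ratio, n(BrO3^-) in the aliquot = 1/3 × 8.321 × 10^-4 = 2.774 × 10^-4 mol
[BrO3^-] = 2.774 × 10^-4 / 0.01971 = 0.01407 mol/L

0.01407 M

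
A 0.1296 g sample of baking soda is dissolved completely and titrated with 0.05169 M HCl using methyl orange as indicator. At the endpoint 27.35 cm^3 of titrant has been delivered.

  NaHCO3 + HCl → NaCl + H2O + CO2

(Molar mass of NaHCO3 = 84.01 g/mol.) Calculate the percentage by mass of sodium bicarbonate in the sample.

91.64 %

n(HCl) = 0.02735 L × 0.05169 mol/L = 1.414 × 10^-3 mol
n(NaHCO3) = 1.414 × 10^-3 mol (1:1 ratio)
mass of NaHCO3 = 1.414 × 10^-3 × 84.01 g/mol = 0.1188 g
% NaHCO3 = 0.1188 / 0.1296 × 100 = 91.64 %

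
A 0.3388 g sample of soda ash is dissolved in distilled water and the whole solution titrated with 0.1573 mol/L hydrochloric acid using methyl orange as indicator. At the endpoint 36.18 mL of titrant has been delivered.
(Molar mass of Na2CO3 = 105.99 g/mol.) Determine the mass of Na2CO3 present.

0.3016 g

Na2CO3 + 2 HCl → 2 NaCl + H2O + CO2
n(HCl) = 0.03618 L × 0.1573 mol/L = 5.691 × 10^-3 mol
From the 1:2 ratio, n(Na2CO3) = 1/2 × 5.691 × 10^-3 = 2.846 × 10^-3 mol
mass of Na2CO3 = 2.846 × 10^-3 × 105.99 g/mol = 0.3016 g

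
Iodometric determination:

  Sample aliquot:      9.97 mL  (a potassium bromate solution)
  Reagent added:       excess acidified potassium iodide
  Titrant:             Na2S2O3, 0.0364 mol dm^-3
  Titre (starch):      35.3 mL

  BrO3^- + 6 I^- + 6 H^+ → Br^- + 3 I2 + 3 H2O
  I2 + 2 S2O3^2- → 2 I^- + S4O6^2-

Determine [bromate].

n(S2O3^2-) = 0.0353 × 0.0364 = 1.28 × 10^-3 mol
n(I2) = n(S2O3^2-)/2 = 6.42 × 10^-4 mol
From the 1:3 ratio, n(BrO3^-) in the aliquot = 1/3 × 6.42 × 10^-4 = 2.14 × 10^-4 mol
[BrO3^-] = 2.14 × 10^-4 / 0.00997 = 0.0215 mol/L

0.0215 mol/L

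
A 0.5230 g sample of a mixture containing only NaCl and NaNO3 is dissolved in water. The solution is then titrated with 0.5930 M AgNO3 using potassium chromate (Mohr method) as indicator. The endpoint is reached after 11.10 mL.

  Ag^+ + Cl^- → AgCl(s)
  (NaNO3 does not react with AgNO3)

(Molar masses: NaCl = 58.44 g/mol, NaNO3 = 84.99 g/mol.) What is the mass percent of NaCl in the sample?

73.55 %

n(AgNO3) = 0.01110 × 0.5930 = 6.582 × 10^-3 mol
Let x = n(NaCl), y = n(NaNO3).
Titrant: 1x = 6.582 × 10^-3;  mass: 58.44x + 84.99y = 0.5230
Solving, x = 6.582 × 10^-3 mol, y = 1.628 × 10^-3 mol
mass of NaCl = 6.582 × 10^-3 × 58.44 = 0.3847 g
% NaCl = 0.3847 / 0.5230 × 100 = 73.55 %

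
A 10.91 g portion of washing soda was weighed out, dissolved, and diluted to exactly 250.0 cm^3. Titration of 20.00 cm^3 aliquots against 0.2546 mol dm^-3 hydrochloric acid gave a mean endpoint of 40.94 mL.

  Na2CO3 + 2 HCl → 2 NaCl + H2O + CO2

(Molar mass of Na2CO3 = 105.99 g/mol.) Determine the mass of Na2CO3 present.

6.905 g

n(HCl) per titration = 0.04094 × 0.2546 = 0.01042 mol
From the 1:2 ratio, n(Na2CO3) in each aliquot = 1/2 × 0.01042 = 5.212 × 10^-3 mol
n(Na2CO3) in the whole flask = 5.212 × 10^-3 × 250.0/20.00 = 0.06515 mol
mass of Na2CO3 = 0.06515 × 105.99 = 6.905 g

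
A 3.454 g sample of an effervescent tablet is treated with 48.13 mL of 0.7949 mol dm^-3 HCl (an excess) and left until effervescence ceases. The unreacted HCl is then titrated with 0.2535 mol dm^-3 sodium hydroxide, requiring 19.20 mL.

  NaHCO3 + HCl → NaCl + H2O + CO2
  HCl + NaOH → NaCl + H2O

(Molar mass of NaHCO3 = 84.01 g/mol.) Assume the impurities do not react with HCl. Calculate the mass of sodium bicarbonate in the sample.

n(HCl) added = 0.04813 × 0.7949 = 0.03826 mol
n(NaOH) used in back-titration = 0.01920 × 0.2535 = 4.867 × 10^-3 mol
n(HCl) left over = 4.867 × 10^-3 mol (1:1 ratio)
n(HCl) consumed by analyte = 0.03826 − 4.867 × 10^-3 = 0.03339 mol
n(NaHCO3) = 0.03339 mol (1:1 ratio)
mass of NaHCO3 = 0.03339 × 84.01 = 2.805 g

2.805 g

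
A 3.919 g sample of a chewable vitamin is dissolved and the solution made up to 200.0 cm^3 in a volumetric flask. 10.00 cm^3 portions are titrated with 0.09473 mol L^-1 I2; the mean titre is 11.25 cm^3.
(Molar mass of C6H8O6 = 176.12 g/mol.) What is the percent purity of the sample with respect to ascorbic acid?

95.79 %

C6H8O6 + I2 → C6H6O6 + 2 HI
n(I2) per titration = 0.01125 × 0.09473 = 1.066 × 10^-3 mol
n(C6H8O6) in each aliquot = 1.066 × 10^-3 mol (1:1 ratio)
n(C6H8O6) in the whole flask = 1.066 × 10^-3 × 200.0/10.00 = 0.02131 mol
mass of C6H8O6 = 0.02131 × 176.12 = 3.754 g
% C6H8O6 = 3.754 / 3.919 × 100 = 95.79 %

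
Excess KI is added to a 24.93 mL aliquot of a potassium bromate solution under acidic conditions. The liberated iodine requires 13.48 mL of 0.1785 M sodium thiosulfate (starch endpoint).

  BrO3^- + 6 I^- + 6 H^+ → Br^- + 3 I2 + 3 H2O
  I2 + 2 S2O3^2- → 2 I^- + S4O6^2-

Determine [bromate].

n(S2O3^2-) = 0.01348 × 0.1785 = 2.406 × 10^-3 mol
n(I2) = n(S2O3^2-)/2 = 1.203 × 10^-3 mol
From the 1:3 ratio, n(BrO3^-) in the aliquot = 1/3 × 1.203 × 10^-3 = 4.010 × 10^-4 mol
[BrO3^-] = 4.010 × 10^-4 / 0.02493 = 0.01609 mol/L

0.01609 M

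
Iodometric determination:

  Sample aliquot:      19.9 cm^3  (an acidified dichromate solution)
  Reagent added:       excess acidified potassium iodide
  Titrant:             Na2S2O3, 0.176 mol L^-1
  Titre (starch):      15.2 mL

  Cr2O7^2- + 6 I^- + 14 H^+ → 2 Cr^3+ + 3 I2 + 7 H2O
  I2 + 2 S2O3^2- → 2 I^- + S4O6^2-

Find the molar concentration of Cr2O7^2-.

n(S2O3^2-) = 0.0152 × 0.176 = 2.68 × 10^-3 mol
n(I2) = n(S2O3^2-)/2 = 1.34 × 10^-3 mol
From the 1:3 ratio, n(Cr2O7^2-) in the aliquot = 1/3 × 1.34 × 10^-3 = 4.46 × 10^-4 mol
[Cr2O7^2-] = 4.46 × 10^-4 / 0.0199 = 0.0224 mol/L

0.0224 mol/L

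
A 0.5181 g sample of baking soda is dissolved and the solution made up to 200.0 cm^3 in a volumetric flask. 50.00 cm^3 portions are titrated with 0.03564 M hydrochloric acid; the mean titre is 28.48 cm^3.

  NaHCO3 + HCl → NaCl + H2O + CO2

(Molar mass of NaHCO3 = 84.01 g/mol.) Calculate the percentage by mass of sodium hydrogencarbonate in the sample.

n(HCl) per titration = 0.02848 × 0.03564 = 1.015 × 10^-3 mol
n(NaHCO3) in each aliquot = 1.015 × 10^-3 mol (1:1 ratio)
n(NaHCO3) in the whole flask = 1.015 × 10^-3 × 200.0/50.00 = 4.060 × 10^-3 mol
mass of NaHCO3 = 4.060 × 10^-3 × 84.01 = 0.3411 g
% NaHCO3 = 0.3411 / 0.5181 × 100 = 65.83 %

65.83 %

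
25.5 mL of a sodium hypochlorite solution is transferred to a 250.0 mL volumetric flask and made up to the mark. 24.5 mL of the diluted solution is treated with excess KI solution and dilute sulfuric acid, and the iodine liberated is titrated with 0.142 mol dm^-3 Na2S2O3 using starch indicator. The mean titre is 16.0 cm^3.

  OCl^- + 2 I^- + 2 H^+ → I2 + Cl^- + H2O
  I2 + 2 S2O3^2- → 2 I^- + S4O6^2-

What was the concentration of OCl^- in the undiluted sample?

n(S2O3^2-) = 0.0160 × 0.142 = 2.27 × 10^-3 mol
n(I2) = n(S2O3^2-)/2 = 1.14 × 10^-3 mol
n(OCl^-) in the aliquot = 1.14 × 10^-3 mol (1:1 ratio)
[OCl^-]_dilute = 1.14 × 10^-3 / 0.0245 = 0.0464 mol/L
[OCl^-]_original = 0.0464 × 250.0/25.5 = 0.455 mol/L

0.455 mol/L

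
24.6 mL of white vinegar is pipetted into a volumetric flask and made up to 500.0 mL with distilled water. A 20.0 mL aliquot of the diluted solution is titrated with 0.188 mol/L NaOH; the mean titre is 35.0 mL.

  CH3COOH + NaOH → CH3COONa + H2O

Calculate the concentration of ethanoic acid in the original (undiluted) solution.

6.69 mol/L

n(NaOH) = 0.0350 × 0.188 = 6.58 × 10^-3 mol
n(CH3COOH) in the aliquot = 6.58 × 10^-3 mol (1:1 ratio)
[CH3COOH]_dilute = 6.58 × 10^-3 / 0.0200 = 0.329 mol/L
Dilution factor = 500.0 / 24.6 = 20.33
[CH3COOH]_stock = 0.329 × 20.33 = 6.69 mol/L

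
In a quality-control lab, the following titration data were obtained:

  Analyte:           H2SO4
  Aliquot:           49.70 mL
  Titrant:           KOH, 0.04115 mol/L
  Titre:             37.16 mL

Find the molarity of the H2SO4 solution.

H2SO4 + 2 KOH → K2SO4 + 2 H2O
n(KOH) = 0.03716 L × 0.04115 mol/L = 1.529 × 10^-3 mol
From the 1:2 mole ratio, n(H2SO4) = 1/2 × 1.529 × 10^-3 = 7.646 × 10^-4 mol
[H2SO4] = 7.646 × 10^-4 mol / 0.04970 L = 0.01538 mol/L

0.01538 mol/L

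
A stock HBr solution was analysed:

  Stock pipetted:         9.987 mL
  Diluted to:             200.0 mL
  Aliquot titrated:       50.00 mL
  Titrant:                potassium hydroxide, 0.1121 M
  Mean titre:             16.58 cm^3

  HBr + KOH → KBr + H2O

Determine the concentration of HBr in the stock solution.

0.7444 M

n(KOH) = 0.01658 × 0.1121 = 1.859 × 10^-3 mol
n(HBr) in the aliquot = 1.859 × 10^-3 mol (1:1 ratio)
[HBr]_dilute = 1.859 × 10^-3 / 0.05000 = 0.03717 mol/L
Dilution factor = 200.0 / 9.987 = 20.03
[HBr]_stock = 0.03717 × 20.03 = 0.7444 mol/L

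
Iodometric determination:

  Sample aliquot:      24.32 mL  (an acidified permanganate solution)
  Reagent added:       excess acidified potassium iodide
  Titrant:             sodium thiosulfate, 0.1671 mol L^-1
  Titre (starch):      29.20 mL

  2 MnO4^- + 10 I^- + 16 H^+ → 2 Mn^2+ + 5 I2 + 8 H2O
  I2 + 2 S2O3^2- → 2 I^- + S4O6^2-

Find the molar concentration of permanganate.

0.04013 mol/L

n(S2O3^2-) = 0.02920 × 0.1671 = 4.879 × 10^-3 mol
n(I2) = n(S2O3^2-)/2 = 2.440 × 10^-3 mol
From the 2:5 ratio, n(MnO4^-) in the aliquot = 2/5 × 2.440 × 10^-3 = 9.759 × 10^-4 mol
[MnO4^-] = 9.759 × 10^-4 / 0.02432 = 0.04013 mol/L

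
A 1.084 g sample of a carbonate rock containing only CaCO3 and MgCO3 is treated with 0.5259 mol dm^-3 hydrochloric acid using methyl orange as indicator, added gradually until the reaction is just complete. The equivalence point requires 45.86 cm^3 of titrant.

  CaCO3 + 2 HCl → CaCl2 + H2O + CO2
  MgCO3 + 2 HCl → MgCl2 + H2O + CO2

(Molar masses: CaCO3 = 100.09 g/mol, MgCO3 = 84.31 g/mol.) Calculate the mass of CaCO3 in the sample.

0.4270 g

n(HCl) = 0.04586 × 0.5259 = 0.02412 mol
Let x = n(CaCO3), y = n(MgCO3).
Titrant: 2x + 2y = 0.02412;  mass: 100.09x + 84.31y = 1.084
Solving, x = 4.266 × 10^-3 mol, y = 7.793 × 10^-3 mol
mass of CaCO3 = 4.266 × 10^-3 × 100.09 = 0.4270 g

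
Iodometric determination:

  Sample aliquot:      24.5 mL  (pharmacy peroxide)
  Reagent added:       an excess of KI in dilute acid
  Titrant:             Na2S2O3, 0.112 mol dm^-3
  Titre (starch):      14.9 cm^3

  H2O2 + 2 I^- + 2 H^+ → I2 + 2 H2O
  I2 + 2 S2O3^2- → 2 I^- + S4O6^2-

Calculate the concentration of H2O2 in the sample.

n(S2O3^2-) = 0.0149 × 0.112 = 1.67 × 10^-3 mol
n(I2) = n(S2O3^2-)/2 = 8.34 × 10^-4 mol
n(H2O2) in the aliquot = 8.34 × 10^-4 mol (1:1 ratio)
[H2O2] = 8.34 × 10^-4 / 0.0245 = 0.0341 mol/L

0.0341 mol/L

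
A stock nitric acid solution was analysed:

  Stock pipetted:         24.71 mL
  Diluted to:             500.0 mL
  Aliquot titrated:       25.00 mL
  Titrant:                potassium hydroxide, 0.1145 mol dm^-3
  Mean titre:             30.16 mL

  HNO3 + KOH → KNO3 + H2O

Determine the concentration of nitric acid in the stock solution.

2.795 mol/L

n(KOH) = 0.03016 × 0.1145 = 3.453 × 10^-3 mol
n(HNO3) in the aliquot = 3.453 × 10^-3 mol (1:1 ratio)
[HNO3]_dilute = 3.453 × 10^-3 / 0.02500 = 0.1381 mol/L
Dilution factor = 500.0 / 24.71 = 20.23
[HNO3]_stock = 0.1381 × 20.23 = 2.795 mol/L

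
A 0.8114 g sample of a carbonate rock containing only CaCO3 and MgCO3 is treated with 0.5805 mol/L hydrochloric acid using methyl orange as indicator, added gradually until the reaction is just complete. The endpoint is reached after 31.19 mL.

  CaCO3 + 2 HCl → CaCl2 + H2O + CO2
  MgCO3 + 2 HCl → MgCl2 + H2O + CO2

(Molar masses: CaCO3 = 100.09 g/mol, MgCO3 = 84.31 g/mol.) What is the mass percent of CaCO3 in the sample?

n(HCl) = 0.03119 × 0.5805 = 0.01811 mol
Let x = n(CaCO3), y = n(MgCO3).
Titrant: 2x + 2y = 0.01811;  mass: 100.09x + 84.31y = 0.8114
Solving, x = 3.051 × 10^-3 mol, y = 6.002 × 10^-3 mol
mass of CaCO3 = 3.051 × 10^-3 × 100.09 = 0.3054 g
% CaCO3 = 0.3054 / 0.8114 × 100 = 37.64 %

37.64 %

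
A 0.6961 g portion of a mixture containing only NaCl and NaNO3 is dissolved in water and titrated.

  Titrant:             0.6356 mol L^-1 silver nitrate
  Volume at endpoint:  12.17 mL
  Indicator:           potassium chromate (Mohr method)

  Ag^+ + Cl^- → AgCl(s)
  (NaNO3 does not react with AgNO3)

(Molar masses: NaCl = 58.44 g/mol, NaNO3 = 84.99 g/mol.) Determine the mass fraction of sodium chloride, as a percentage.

n(AgNO3) = 0.01217 × 0.6356 = 7.735 × 10^-3 mol
Let x = n(NaCl), y = n(NaNO3).
Titrant: 1x = 7.735 × 10^-3;  mass: 58.44x + 84.99y = 0.6961
Solving, x = 7.735 × 10^-3 mol, y = 2.872 × 10^-3 mol
mass of NaCl = 7.735 × 10^-3 × 58.44 = 0.4520 g
% NaCl = 0.4520 / 0.6961 × 100 = 64.94 %

64.94 %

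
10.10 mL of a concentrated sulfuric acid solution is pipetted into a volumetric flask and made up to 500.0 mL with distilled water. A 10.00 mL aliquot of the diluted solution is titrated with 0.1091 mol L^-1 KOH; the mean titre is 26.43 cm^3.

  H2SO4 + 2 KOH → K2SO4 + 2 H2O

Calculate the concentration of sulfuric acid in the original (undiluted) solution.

n(KOH) = 0.02643 × 0.1091 = 2.884 × 10^-3 mol
From the 1:2 ratio, n(H2SO4) in the aliquot = 1/2 × 2.884 × 10^-3 = 1.442 × 10^-3 mol
[H2SO4]_dilute = 1.442 × 10^-3 / 0.01000 = 0.1442 mol/L
Dilution factor = 500.0 / 10.10 = 49.50
[H2SO4]_stock = 0.1442 × 49.50 = 7.137 mol/L

7.137 mol/L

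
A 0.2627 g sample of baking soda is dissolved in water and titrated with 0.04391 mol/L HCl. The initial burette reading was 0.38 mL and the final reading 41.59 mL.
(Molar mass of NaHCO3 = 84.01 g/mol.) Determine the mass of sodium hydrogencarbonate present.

NaHCO3 + HCl → NaCl + H2O + CO2
n(HCl) = 0.04121 L × 0.04391 mol/L = 1.810 × 10^-3 mol
n(NaHCO3) = 1.810 × 10^-3 mol (1:1 ratio)
mass of NaHCO3 = 1.810 × 10^-3 × 84.01 g/mol = 0.1520 g

0.1520 g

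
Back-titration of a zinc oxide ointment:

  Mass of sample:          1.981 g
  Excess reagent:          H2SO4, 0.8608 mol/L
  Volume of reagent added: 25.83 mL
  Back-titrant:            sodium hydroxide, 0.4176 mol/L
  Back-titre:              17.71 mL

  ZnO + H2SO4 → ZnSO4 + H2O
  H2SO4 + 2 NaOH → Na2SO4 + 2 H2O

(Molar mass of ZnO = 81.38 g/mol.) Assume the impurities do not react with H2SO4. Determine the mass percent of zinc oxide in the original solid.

n(H2SO4) added = 0.02583 × 0.8608 = 0.02223 mol
n(NaOH) used in back-titration = 0.01771 × 0.4176 = 7.396 × 10^-3 mol
From the 1:2 ratio, n(H2SO4) left over = 1/2 × 7.396 × 10^-3 = 3.698 × 10^-3 mol
n(H2SO4) consumed by analyte = 0.02223 − 3.698 × 10^-3 = 0.01854 mol
n(ZnO) = 0.01854 mol (1:1 ratio)
mass of ZnO = 0.01854 × 81.38 = 1.509 g
% ZnO = 1.509 / 1.981 × 100 = 76.15 %

76.15 %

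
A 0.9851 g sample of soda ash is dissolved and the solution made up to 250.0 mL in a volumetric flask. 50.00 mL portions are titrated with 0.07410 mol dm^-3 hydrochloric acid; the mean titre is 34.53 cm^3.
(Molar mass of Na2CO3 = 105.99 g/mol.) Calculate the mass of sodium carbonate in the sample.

0.6780 g

Na2CO3 + 2 HCl → 2 NaCl + H2O + CO2
n(HCl) per titration = 0.03453 × 0.07410 = 2.559 × 10^-3 mol
From the 1:2 ratio, n(Na2CO3) in each aliquot = 1/2 × 2.559 × 10^-3 = 1.279 × 10^-3 mol
n(Na2CO3) in the whole flask = 1.279 × 10^-3 × 250.0/50.00 = 6.397 × 10^-3 mol
mass of Na2CO3 = 6.397 × 10^-3 × 105.99 = 0.6780 g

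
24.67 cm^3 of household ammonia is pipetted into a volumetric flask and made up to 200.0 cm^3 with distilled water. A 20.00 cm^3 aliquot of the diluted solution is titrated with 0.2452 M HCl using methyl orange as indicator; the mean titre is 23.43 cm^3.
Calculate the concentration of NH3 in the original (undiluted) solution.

2.329 M

NH3 + HCl → NH4Cl
n(HCl) = 0.02343 × 0.2452 = 5.745 × 10^-3 mol
n(NH3) in the aliquot = 5.745 × 10^-3 mol (1:1 ratio)
[NH3]_dilute = 5.745 × 10^-3 / 0.02000 = 0.2873 mol/L
Dilution factor = 200.0 / 24.67 = 8.107
[NH3]_stock = 0.2873 × 8.107 = 2.329 mol/L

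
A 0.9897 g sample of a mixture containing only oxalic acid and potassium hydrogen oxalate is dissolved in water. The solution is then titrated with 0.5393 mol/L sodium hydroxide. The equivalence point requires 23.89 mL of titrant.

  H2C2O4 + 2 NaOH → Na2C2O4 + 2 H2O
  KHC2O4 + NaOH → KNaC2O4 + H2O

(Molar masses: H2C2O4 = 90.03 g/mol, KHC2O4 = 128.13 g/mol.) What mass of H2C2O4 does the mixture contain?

n(NaOH) = 0.02389 × 0.5393 = 0.01288 mol
Let x = n(H2C2O4), y = n(KHC2O4).
Titrant: 2x + 1y = 0.01288;  mass: 90.03x + 128.13y = 0.9897
Solving, x = 3.977 × 10^-3 mol, y = 4.930 × 10^-3 mol
mass of H2C2O4 = 3.977 × 10^-3 × 90.03 = 0.3581 g

0.3581 g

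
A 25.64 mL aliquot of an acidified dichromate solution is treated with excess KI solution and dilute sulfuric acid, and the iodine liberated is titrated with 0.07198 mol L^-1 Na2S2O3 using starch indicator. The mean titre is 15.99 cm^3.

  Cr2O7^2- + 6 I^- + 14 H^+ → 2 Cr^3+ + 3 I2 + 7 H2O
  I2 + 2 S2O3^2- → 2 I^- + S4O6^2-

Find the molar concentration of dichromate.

n(S2O3^2-) = 0.01599 × 0.07198 = 1.151 × 10^-3 mol
n(I2) = n(S2O3^2-)/2 = 5.755 × 10^-4 mol
From the 1:3 ratio, n(Cr2O7^2-) in the aliquot = 1/3 × 5.755 × 10^-4 = 1.918 × 10^-4 mol
[Cr2O7^2-] = 1.918 × 10^-4 / 0.02564 = 0.007482 mol/L

0.007482 mol/L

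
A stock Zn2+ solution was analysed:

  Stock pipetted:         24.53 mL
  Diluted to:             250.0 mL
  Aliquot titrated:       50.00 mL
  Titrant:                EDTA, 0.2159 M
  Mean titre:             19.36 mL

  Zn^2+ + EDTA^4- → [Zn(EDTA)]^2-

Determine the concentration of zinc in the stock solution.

n(EDTA) = 0.01936 × 0.2159 = 4.180 × 10^-3 mol
n(Zn2+) in the aliquot = 4.180 × 10^-3 mol (1:1 ratio)
[Zn2+]_dilute = 4.180 × 10^-3 / 0.05000 = 0.08360 mol/L
Dilution factor = 250.0 / 24.53 = 10.19
[Zn2+]_stock = 0.08360 × 10.19 = 0.8520 mol/L

0.8520 M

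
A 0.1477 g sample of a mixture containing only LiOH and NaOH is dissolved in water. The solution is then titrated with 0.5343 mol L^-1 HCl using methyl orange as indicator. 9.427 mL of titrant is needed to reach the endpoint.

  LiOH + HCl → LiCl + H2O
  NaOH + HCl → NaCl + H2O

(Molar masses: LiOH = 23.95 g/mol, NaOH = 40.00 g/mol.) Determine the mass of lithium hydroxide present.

0.08024 g

n(HCl) = 0.009427 × 0.5343 = 5.037 × 10^-3 mol
Let x = n(LiOH), y = n(NaOH).
Titrant: 1x + 1y = 5.037 × 10^-3;  mass: 23.95x + 40.00y = 0.1477
Solving, x = 3.350 × 10^-3 mol, y = 1.686 × 10^-3 mol
mass of LiOH = 3.350 × 10^-3 × 23.95 = 0.08024 g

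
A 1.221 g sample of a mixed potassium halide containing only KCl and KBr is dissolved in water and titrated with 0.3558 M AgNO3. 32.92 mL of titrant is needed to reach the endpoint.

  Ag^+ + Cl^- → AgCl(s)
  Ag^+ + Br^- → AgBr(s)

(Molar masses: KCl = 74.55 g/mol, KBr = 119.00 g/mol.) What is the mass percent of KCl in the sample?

23.74 %

n(AgNO3) = 0.03292 × 0.3558 = 0.01171 mol
Let x = n(KCl), y = n(KBr).
Titrant: 1x + 1y = 0.01171;  mass: 74.55x + 119.00y = 1.221
Solving, x = 3.888 × 10^-3 mol, y = 7.825 × 10^-3 mol
mass of KCl = 3.888 × 10^-3 × 74.55 = 0.2899 g
% KCl = 0.2899 / 1.221 × 100 = 23.74 %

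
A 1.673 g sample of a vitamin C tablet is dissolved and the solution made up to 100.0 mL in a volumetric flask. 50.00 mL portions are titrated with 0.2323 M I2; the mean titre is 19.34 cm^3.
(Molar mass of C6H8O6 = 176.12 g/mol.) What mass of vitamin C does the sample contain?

1.583 g

C6H8O6 + I2 → C6H6O6 + 2 HI
n(I2) per titration = 0.01934 × 0.2323 = 4.493 × 10^-3 mol
n(C6H8O6) in each aliquot = 4.493 × 10^-3 mol (1:1 ratio)
n(C6H8O6) in the whole flask = 4.493 × 10^-3 × 100.0/50.00 = 8.985 × 10^-3 mol
mass of C6H8O6 = 8.985 × 10^-3 × 176.12 = 1.583 g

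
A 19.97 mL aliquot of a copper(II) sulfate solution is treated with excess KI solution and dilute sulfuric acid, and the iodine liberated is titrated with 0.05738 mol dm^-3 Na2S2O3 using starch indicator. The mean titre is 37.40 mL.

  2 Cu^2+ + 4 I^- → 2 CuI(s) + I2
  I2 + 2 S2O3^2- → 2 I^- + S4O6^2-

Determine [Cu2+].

0.1075 mol/L

n(S2O3^2-) = 0.03740 × 0.05738 = 2.146 × 10^-3 mol
n(I2) = n(S2O3^2-)/2 = 1.073 × 10^-3 mol
From the 2:1 ratio, n(Cu2+) in the aliquot = 2/1 × 1.073 × 10^-3 = 2.146 × 10^-3 mol
[Cu2+] = 2.146 × 10^-3 / 0.01997 = 0.1075 mol/L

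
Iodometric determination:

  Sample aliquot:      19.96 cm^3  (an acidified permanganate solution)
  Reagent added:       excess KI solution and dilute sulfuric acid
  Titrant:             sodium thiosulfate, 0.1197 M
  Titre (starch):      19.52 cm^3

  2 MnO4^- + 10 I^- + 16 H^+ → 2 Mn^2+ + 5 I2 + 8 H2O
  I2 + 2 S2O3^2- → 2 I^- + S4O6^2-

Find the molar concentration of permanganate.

0.02341 M

n(S2O3^2-) = 0.01952 × 0.1197 = 2.337 × 10^-3 mol
n(I2) = n(S2O3^2-)/2 = 1.168 × 10^-3 mol
From the 2:5 ratio, n(MnO4^-) in the aliquot = 2/5 × 1.168 × 10^-3 = 4.673 × 10^-4 mol
[MnO4^-] = 4.673 × 10^-4 / 0.01996 = 0.02341 mol/L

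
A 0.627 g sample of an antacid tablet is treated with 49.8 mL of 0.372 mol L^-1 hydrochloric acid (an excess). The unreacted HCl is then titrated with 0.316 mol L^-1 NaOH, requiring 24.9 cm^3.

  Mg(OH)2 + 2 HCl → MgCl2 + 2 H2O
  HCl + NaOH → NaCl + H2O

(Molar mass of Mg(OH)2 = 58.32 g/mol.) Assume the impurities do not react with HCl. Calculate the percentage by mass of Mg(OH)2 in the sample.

49.6 %

n(HCl) added = 0.0498 × 0.372 = 0.0185 mol
n(NaOH) used in back-titration = 0.0249 × 0.316 = 7.87 × 10^-3 mol
n(HCl) left over = 7.87 × 10^-3 mol (1:1 ratio)
n(HCl) consumed by analyte = 0.0185 − 7.87 × 10^-3 = 0.0107 mol
From the 1:2 ratio, n(Mg(OH)2) = 1/2 × 0.0107 = 5.33 × 10^-3 mol
mass of Mg(OH)2 = 5.33 × 10^-3 × 58.32 = 0.311 g
% Mg(OH)2 = 0.311 / 0.627 × 100 = 49.6 %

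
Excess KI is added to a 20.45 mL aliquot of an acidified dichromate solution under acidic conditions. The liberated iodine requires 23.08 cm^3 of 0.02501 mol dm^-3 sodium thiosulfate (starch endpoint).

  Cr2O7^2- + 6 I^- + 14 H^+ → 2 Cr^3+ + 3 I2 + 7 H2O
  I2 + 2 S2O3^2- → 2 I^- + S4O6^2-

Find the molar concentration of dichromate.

n(S2O3^2-) = 0.02308 × 0.02501 = 5.772 × 10^-4 mol
n(I2) = n(S2O3^2-)/2 = 2.886 × 10^-4 mol
From the 1:3 ratio, n(Cr2O7^2-) in the aliquot = 1/3 × 2.886 × 10^-4 = 9.621 × 10^-5 mol
[Cr2O7^2-] = 9.621 × 10^-5 / 0.02045 = 0.004704 mol/L

0.004704 mol/L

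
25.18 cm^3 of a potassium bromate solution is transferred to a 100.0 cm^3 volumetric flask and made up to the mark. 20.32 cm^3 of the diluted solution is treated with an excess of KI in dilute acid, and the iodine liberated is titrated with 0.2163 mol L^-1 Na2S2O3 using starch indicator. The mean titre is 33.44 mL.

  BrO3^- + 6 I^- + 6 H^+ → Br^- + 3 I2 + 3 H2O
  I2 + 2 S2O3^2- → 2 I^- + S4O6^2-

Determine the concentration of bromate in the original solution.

0.2356 mol/L

n(S2O3^2-) = 0.03344 × 0.2163 = 7.233 × 10^-3 mol
n(I2) = n(S2O3^2-)/2 = 3.617 × 10^-3 mol
From the 1:3 ratio, n(BrO3^-) in the aliquot = 1/3 × 3.617 × 10^-3 = 1.206 × 10^-3 mol
[BrO3^-]_dilute = 1.206 × 10^-3 / 0.02032 = 0.05933 mol/L
[BrO3^-]_original = 0.05933 × 100.0/25.18 = 0.2356 mol/L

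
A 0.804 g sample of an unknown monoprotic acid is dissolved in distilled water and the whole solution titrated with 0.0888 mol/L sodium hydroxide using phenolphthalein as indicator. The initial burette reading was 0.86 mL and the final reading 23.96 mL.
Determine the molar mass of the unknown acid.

n(NaOH) = 0.0231 L × 0.0888 mol/L = 2.05 × 10^-3 mol
n(HA) = 2.05 × 10^-3 mol (1:1 ratio)
M = m / n = 0.804 g / 2.05 × 10^-3 mol = 392 g/mol

392 g/mol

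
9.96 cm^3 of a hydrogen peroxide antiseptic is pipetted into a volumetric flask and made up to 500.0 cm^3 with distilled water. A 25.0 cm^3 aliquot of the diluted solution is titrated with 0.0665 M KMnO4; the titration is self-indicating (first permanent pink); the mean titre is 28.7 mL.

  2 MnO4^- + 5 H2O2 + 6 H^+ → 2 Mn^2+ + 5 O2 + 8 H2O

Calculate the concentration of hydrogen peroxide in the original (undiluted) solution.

n(KMnO4) = 0.0287 × 0.0665 = 1.91 × 10^-3 mol
From the 5:2 ratio, n(H2O2) in the aliquot = 5/2 × 1.91 × 10^-3 = 4.77 × 10^-3 mol
[H2O2]_dilute = 4.77 × 10^-3 / 0.0250 = 0.191 mol/L
Dilution factor = 500.0 / 9.96 = 50.20
[H2O2]_stock = 0.191 × 50.20 = 9.58 mol/L

9.58 M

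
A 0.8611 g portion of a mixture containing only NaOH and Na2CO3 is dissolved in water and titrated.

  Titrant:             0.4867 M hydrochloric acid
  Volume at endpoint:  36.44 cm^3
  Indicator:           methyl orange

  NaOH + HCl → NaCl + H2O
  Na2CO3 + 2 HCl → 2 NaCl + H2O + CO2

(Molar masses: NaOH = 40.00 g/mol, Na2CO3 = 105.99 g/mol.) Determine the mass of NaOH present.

0.2425 g

n(HCl) = 0.03644 × 0.4867 = 0.01774 mol
Let x = n(NaOH), y = n(Na2CO3).
Titrant: 1x + 2y = 0.01774;  mass: 40.00x + 105.99y = 0.8611
Solving, x = 6.063 × 10^-3 mol, y = 5.836 × 10^-3 mol
mass of NaOH = 6.063 × 10^-3 × 40.00 = 0.2425 g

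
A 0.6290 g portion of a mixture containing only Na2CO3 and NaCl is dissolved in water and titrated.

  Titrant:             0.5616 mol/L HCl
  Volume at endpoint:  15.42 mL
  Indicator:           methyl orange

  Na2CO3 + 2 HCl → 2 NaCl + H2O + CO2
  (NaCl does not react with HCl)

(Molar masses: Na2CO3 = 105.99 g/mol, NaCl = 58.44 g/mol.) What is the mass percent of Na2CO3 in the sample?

72.96 %

n(HCl) = 0.01542 × 0.5616 = 8.660 × 10^-3 mol
Let x = n(Na2CO3), y = n(NaCl).
Titrant: 2x = 8.660 × 10^-3;  mass: 105.99x + 58.44y = 0.6290
Solving, x = 4.330 × 10^-3 mol, y = 2.910 × 10^-3 mol
mass of Na2CO3 = 4.330 × 10^-3 × 105.99 = 0.4589 g
% Na2CO3 = 0.4589 / 0.6290 × 100 = 72.96 %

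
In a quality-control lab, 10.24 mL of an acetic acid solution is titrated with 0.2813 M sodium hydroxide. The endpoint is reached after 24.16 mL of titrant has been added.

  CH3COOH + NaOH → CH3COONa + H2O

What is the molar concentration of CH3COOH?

0.6637 M

n(NaOH) = 0.02416 L × 0.2813 mol/L = 6.796 × 10^-3 mol
n(CH3COOH) = 6.796 × 10^-3 mol (1:1 mole ratio)
[CH3COOH] = 6.796 × 10^-3 mol / 0.01024 L = 0.6637 mol/L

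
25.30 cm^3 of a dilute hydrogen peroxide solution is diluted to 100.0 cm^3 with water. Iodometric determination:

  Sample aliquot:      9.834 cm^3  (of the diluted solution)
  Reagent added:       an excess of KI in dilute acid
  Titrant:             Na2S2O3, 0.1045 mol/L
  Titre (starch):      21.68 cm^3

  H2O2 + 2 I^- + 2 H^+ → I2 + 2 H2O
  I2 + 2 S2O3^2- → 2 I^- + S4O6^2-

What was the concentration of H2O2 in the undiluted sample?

n(S2O3^2-) = 0.02168 × 0.1045 = 2.266 × 10^-3 mol
n(I2) = n(S2O3^2-)/2 = 1.133 × 10^-3 mol
n(H2O2) in the aliquot = 1.133 × 10^-3 mol (1:1 ratio)
[H2O2]_dilute = 1.133 × 10^-3 / 0.009834 = 0.1152 mol/L
[H2O2]_original = 0.1152 × 100.0/25.30 = 0.4553 mol/L

0.4553 mol/L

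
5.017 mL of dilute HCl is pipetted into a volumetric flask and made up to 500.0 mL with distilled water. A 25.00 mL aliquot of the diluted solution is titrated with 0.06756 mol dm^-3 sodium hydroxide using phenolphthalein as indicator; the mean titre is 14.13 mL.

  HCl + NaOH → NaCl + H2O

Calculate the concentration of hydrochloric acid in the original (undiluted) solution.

n(NaOH) = 0.01413 × 0.06756 = 9.546 × 10^-4 mol
n(HCl) in the aliquot = 9.546 × 10^-4 mol (1:1 ratio)
[HCl]_dilute = 9.546 × 10^-4 / 0.02500 = 0.03818 mol/L
Dilution factor = 500.0 / 5.017 = 99.66
[HCl]_stock = 0.03818 × 99.66 = 3.806 mol/L

3.806 mol/L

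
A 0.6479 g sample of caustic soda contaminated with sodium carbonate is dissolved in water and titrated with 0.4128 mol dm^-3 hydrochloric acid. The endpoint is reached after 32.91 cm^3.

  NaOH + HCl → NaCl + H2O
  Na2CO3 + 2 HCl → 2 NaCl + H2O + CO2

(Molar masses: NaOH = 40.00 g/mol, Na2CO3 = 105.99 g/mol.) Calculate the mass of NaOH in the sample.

n(HCl) = 0.03291 × 0.4128 = 0.01359 mol
Let x = n(NaOH), y = n(Na2CO3).
Titrant: 1x + 2y = 0.01359;  mass: 40.00x + 105.99y = 0.6479
Solving, x = 5.544 × 10^-3 mol, y = 4.020 × 10^-3 mol
mass of NaOH = 5.544 × 10^-3 × 40.00 = 0.2218 g

0.2218 g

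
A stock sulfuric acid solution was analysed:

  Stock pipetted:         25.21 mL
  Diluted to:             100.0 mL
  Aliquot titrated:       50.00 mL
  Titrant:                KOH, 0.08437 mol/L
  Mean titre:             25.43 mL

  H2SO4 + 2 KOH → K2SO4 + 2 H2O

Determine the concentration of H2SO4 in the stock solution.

0.08511 mol/L

n(KOH) = 0.02543 × 0.08437 = 2.146 × 10^-3 mol
From the 1:2 ratio, n(H2SO4) in the aliquot = 1/2 × 2.146 × 10^-3 = 1.073 × 10^-3 mol
[H2SO4]_dilute = 1.073 × 10^-3 / 0.05000 = 0.02146 mol/L
Dilution factor = 100.0 / 25.21 = 3.967
[H2SO4]_stock = 0.02146 × 3.967 = 0.08511 mol/L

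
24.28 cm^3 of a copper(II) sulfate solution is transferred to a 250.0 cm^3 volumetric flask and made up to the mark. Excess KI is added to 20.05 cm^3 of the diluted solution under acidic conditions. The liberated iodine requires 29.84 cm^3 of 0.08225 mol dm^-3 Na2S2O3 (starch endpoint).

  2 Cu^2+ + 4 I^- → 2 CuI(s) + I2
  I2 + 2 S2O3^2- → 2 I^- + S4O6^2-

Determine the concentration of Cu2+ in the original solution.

1.260 mol/L

n(S2O3^2-) = 0.02984 × 0.08225 = 2.454 × 10^-3 mol
n(I2) = n(S2O3^2-)/2 = 1.227 × 10^-3 mol
From the 2:1 ratio, n(Cu2+) in the aliquot = 2/1 × 1.227 × 10^-3 = 2.454 × 10^-3 mol
[Cu2+]_dilute = 2.454 × 10^-3 / 0.02005 = 0.1224 mol/L
[Cu2+]_original = 0.1224 × 250.0/24.28 = 1.260 mol/L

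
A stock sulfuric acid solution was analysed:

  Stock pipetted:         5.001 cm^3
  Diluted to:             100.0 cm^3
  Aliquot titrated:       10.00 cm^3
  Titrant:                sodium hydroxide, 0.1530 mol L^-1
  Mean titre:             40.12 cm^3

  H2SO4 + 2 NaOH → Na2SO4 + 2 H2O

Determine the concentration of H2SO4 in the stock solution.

6.137 mol/L

n(NaOH) = 0.04012 × 0.1530 = 6.138 × 10^-3 mol
From the 1:2 ratio, n(H2SO4) in the aliquot = 1/2 × 6.138 × 10^-3 = 3.069 × 10^-3 mol
[H2SO4]_dilute = 3.069 × 10^-3 / 0.01000 = 0.3069 mol/L
Dilution factor = 100.0 / 5.001 = 20.00
[H2SO4]_stock = 0.3069 × 20.00 = 6.137 mol/L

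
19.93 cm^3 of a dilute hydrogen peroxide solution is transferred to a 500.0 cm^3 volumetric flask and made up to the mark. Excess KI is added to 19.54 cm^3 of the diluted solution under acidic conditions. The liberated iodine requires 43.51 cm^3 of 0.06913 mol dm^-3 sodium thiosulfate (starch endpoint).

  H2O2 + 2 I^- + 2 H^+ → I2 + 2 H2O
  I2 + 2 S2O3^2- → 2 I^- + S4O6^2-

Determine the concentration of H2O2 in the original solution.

1.931 mol/L

n(S2O3^2-) = 0.04351 × 0.06913 = 3.008 × 10^-3 mol
n(I2) = n(S2O3^2-)/2 = 1.504 × 10^-3 mol
n(H2O2) in the aliquot = 1.504 × 10^-3 mol (1:1 ratio)
[H2O2]_dilute = 1.504 × 10^-3 / 0.01954 = 0.07697 mol/L
[H2O2]_original = 0.07697 × 500.0/19.93 = 1.931 mol/L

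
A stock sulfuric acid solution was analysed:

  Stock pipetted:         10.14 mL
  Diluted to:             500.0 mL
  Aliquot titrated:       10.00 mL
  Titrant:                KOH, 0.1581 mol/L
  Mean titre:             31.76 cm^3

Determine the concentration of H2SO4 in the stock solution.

H2SO4 + 2 KOH → K2SO4 + 2 H2O
n(KOH) = 0.03176 × 0.1581 = 5.021 × 10^-3 mol
From the 1:2 ratio, n(H2SO4) in the aliquot = 1/2 × 5.021 × 10^-3 = 2.511 × 10^-3 mol
[H2SO4]_dilute = 2.511 × 10^-3 / 0.01000 = 0.2511 mol/L
Dilution factor = 500.0 / 10.14 = 49.31
[H2SO4]_stock = 0.2511 × 49.31 = 12.38 mol/L

12.38 mol/L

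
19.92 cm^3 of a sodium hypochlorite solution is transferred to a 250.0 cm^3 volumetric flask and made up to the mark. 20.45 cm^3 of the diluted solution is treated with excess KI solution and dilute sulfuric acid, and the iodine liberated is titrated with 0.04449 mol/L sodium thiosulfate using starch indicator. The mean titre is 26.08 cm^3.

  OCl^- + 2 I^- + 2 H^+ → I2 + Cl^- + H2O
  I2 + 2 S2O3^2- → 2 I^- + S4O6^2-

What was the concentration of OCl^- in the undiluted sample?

n(S2O3^2-) = 0.02608 × 0.04449 = 1.160 × 10^-3 mol
n(I2) = n(S2O3^2-)/2 = 5.801 × 10^-4 mol
n(OCl^-) in the aliquot = 5.801 × 10^-4 mol (1:1 ratio)
[OCl^-]_dilute = 5.801 × 10^-4 / 0.02045 = 0.02837 mol/L
[OCl^-]_original = 0.02837 × 250.0/19.92 = 0.3560 mol/L

0.3560 mol/L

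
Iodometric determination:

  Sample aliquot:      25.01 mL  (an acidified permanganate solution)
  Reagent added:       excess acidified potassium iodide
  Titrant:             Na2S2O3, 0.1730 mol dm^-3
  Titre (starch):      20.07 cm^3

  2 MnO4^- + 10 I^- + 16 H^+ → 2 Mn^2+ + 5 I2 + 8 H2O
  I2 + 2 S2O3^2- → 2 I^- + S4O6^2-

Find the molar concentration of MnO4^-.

0.02777 mol/L

n(S2O3^2-) = 0.02007 × 0.1730 = 3.472 × 10^-3 mol
n(I2) = n(S2O3^2-)/2 = 1.736 × 10^-3 mol
From the 2:5 ratio, n(MnO4^-) in the aliquot = 2/5 × 1.736 × 10^-3 = 6.944 × 10^-4 mol
[MnO4^-] = 6.944 × 10^-4 / 0.02501 = 0.02777 mol/L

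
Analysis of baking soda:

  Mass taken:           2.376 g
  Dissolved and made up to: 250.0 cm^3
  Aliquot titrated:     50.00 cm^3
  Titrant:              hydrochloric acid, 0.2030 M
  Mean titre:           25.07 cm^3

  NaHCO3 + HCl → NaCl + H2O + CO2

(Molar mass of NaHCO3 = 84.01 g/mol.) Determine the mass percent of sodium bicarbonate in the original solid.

89.97 %

n(HCl) per titration = 0.02507 × 0.2030 = 5.089 × 10^-3 mol
n(NaHCO3) in each aliquot = 5.089 × 10^-3 mol (1:1 ratio)
n(NaHCO3) in the whole flask = 5.089 × 10^-3 × 250.0/50.00 = 0.02545 mol
mass of NaHCO3 = 0.02545 × 84.01 = 2.138 g
% NaHCO3 = 2.138 / 2.376 × 100 = 89.97 %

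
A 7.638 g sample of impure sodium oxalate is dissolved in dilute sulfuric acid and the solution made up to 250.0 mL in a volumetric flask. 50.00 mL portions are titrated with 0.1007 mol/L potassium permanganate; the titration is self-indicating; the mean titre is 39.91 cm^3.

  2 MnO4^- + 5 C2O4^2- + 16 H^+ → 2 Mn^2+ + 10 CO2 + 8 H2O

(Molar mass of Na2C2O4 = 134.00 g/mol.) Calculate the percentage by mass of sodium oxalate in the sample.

88.13 %

n(KMnO4) per titration = 0.03991 × 0.1007 = 4.019 × 10^-3 mol
From the 5:2 ratio, n(Na2C2O4) in each aliquot = 5/2 × 4.019 × 10^-3 = 0.01005 mol
n(Na2C2O4) in the whole flask = 0.01005 × 250.0/50.00 = 0.05024 mol
mass of Na2C2O4 = 0.05024 × 134.00 = 6.732 g
% Na2C2O4 = 6.732 / 7.638 × 100 = 88.13 %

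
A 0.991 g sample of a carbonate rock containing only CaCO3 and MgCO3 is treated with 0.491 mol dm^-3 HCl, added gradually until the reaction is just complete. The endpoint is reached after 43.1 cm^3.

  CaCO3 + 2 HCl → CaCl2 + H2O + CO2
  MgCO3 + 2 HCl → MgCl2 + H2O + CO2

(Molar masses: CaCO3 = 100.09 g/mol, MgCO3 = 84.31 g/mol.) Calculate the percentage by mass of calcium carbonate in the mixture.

n(HCl) = 0.0431 × 0.491 = 0.0212 mol
Let x = n(CaCO3), y = n(MgCO3).
Titrant: 2x + 2y = 0.0212;  mass: 100.09x + 84.31y = 0.991
Solving, x = 6.27 × 10^-3 mol, y = 4.31 × 10^-3 mol
mass of CaCO3 = 6.27 × 10^-3 × 100.09 = 0.627 g
% CaCO3 = 0.627 / 0.991 × 100 = 63.3 %

63.3 %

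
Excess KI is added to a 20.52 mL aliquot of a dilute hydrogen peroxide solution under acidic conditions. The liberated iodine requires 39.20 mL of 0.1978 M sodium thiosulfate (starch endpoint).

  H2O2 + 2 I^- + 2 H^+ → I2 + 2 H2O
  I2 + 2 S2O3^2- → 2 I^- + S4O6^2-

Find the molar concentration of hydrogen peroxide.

0.1889 M

n(S2O3^2-) = 0.03920 × 0.1978 = 7.754 × 10^-3 mol
n(I2) = n(S2O3^2-)/2 = 3.877 × 10^-3 mol
n(H2O2) in the aliquot = 3.877 × 10^-3 mol (1:1 ratio)
[H2O2] = 3.877 × 10^-3 / 0.02052 = 0.1889 mol/L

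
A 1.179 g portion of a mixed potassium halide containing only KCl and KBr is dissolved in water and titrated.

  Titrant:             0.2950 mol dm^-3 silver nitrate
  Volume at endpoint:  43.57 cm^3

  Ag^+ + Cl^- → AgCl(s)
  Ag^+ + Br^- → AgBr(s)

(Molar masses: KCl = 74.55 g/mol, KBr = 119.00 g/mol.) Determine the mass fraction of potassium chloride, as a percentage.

n(AgNO3) = 0.04357 × 0.2950 = 0.01285 mol
Let x = n(KCl), y = n(KBr).
Titrant: 1x + 1y = 0.01285;  mass: 74.55x + 119.00y = 1.179
Solving, x = 7.886 × 10^-3 mol, y = 4.967 × 10^-3 mol
mass of KCl = 7.886 × 10^-3 × 74.55 = 0.5879 g
% KCl = 0.5879 / 1.179 × 100 = 49.86 %

49.86 %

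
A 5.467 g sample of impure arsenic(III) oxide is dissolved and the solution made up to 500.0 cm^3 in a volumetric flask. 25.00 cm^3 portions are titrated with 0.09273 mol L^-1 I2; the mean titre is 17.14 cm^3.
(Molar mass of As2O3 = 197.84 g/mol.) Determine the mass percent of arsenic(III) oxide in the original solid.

As2O3 + 2 I2 + 2 H2O → As2O5 + 4 HI
n(I2) per titration = 0.01714 × 0.09273 = 1.589 × 10^-3 mol
From the 1:2 ratio, n(As2O3) in each aliquot = 1/2 × 1.589 × 10^-3 = 7.947 × 10^-4 mol
n(As2O3) in the whole flask = 7.947 × 10^-4 × 500.0/25.00 = 0.01589 mol
mass of As2O3 = 0.01589 × 197.84 = 3.144 g
% As2O3 = 3.144 / 5.467 × 100 = 57.52 %

57.52 %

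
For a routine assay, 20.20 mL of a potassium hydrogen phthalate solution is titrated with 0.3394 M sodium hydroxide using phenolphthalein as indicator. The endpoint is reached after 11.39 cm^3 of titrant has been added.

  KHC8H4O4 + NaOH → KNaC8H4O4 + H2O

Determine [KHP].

0.1914 M

n(NaOH) = 0.01139 L × 0.3394 mol/L = 3.866 × 10^-3 mol
n(KHC8H4O4) = 3.866 × 10^-3 mol (1:1 mole ratio)
[KHC8H4O4] = 3.866 × 10^-3 mol / 0.02020 L = 0.1914 mol/L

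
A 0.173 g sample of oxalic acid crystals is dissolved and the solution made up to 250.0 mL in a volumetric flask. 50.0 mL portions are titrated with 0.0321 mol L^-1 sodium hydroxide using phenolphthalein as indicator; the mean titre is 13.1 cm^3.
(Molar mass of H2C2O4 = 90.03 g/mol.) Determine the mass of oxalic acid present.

0.0946 g

H2C2O4 + 2 NaOH → Na2C2O4 + 2 H2O
n(NaOH) per titration = 0.0131 × 0.0321 = 4.21 × 10^-4 mol
From the 1:2 ratio, n(H2C2O4) in each aliquot = 1/2 × 4.21 × 10^-4 = 2.10 × 10^-4 mol
n(H2C2O4) in the whole flask = 2.10 × 10^-4 × 250.0/50.0 = 1.05 × 10^-3 mol
mass of H2C2O4 = 1.05 × 10^-3 × 90.03 = 0.0946 g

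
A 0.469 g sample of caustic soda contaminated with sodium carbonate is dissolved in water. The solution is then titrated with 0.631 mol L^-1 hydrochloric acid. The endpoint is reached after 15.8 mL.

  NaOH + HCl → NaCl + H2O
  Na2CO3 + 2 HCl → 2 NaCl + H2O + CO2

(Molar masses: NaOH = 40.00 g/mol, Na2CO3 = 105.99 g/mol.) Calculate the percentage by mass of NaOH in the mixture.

39.0 %

n(HCl) = 0.0158 × 0.631 = 9.97 × 10^-3 mol
Let x = n(NaOH), y = n(Na2CO3).
Titrant: 1x + 2y = 9.97 × 10^-3;  mass: 40.00x + 105.99y = 0.469
Solving, x = 4.57 × 10^-3 mol, y = 2.70 × 10^-3 mol
mass of NaOH = 4.57 × 10^-3 × 40.00 = 0.183 g
% NaOH = 0.183 / 0.469 × 100 = 39.0 %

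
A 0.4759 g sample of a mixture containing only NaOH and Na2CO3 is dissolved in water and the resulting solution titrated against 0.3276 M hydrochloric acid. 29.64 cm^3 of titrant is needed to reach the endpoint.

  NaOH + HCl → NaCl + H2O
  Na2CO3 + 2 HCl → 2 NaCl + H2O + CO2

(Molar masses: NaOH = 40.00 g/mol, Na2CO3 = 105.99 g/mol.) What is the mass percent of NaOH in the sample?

n(HCl) = 0.02964 × 0.3276 = 9.710 × 10^-3 mol
Let x = n(NaOH), y = n(Na2CO3).
Titrant: 1x + 2y = 9.710 × 10^-3;  mass: 40.00x + 105.99y = 0.4759
Solving, x = 2.977 × 10^-3 mol, y = 3.367 × 10^-3 mol
mass of NaOH = 2.977 × 10^-3 × 40.00 = 0.1191 g
% NaOH = 0.1191 / 0.4759 × 100 = 25.02 %

25.02 %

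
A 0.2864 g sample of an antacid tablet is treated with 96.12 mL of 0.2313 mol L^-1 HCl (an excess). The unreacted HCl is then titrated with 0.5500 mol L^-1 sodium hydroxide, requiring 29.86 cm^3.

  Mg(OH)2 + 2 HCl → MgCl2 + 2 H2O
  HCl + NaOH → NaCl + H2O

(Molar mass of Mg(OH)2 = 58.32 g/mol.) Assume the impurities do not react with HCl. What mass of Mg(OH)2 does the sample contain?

n(HCl) added = 0.09612 × 0.2313 = 0.02223 mol
n(NaOH) used in back-titration = 0.02986 × 0.5500 = 0.01642 mol
n(HCl) left over = 0.01642 mol (1:1 ratio)
n(HCl) consumed by analyte = 0.02223 − 0.01642 = 5.810 × 10^-3 mol
From the 1:2 ratio, n(Mg(OH)2) = 1/2 × 5.810 × 10^-3 = 2.905 × 10^-3 mol
mass of Mg(OH)2 = 2.905 × 10^-3 × 58.32 = 0.1694 g

0.1694 g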